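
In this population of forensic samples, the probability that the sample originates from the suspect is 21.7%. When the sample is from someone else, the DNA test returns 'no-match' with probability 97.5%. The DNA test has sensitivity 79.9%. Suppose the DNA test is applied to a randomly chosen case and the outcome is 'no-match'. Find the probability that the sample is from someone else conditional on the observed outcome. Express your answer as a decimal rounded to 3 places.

P(¬H | E) ≈ 0.946

Let H be the event that the sample originates from the suspect. P(H) = 0.217, so P(¬H) = 0.783. With E the 'no-match' result, P(E|H) = 0.201 and P(E|¬H) = 0.975.
P(E) = 0.201·0.217 + 0.975·0.783 = 0.043617 + 0.76343 = 0.80704.
By Bayes' theorem, P(H|E) = 0.043617 / 0.80704 = 0.054. Hence P(¬H|E) = 1 − 0.054 = 0.946.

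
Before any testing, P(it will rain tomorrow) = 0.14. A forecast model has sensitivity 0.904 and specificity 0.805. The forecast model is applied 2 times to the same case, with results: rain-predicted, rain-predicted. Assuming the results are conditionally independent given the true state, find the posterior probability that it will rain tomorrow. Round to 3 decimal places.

Let H be the event that it will rain tomorrow; start with P(H) = 0.14. P('rain-predicted'|H) = 0.904, P('rain-predicted'|¬H) = 0.195.
Update on result 1 ('rain-predicted'): P(H) ← 0.904·0.1400 / (0.904·0.1400 + 0.195·0.8600) = 0.12656/0.29426 = 0.4301.
Update on result 2 ('rain-predicted'): P(H) ← 0.904·0.4301 / (0.904·0.4301 + 0.195·0.5699) = 0.38881/0.49994 = 0.7777.

Posterior P(H) ≈ 0.778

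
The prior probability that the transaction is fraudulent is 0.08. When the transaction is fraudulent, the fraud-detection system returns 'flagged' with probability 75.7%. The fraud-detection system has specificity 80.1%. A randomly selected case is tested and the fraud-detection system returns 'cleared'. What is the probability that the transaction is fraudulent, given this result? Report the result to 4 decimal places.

P(H | E) ≈ 0.0257

Write H for 'the transaction is fraudulent'. Prior odds H:¬H = 0.08/0.92 = 0.086957. For the 'cleared' outcome, the likelihood ratio is 0.243/0.801 = 0.30337.
Posterior odds = 0.086957 × 0.30337 = 0.026380, so P(H|E) = 0.026380/(1+0.026380) = 0.0257.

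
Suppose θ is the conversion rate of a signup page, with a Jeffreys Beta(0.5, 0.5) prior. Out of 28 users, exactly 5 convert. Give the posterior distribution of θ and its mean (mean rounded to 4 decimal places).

The binomial likelihood is conjugate to the Beta prior: with 5 successes and 23 failures, the posterior is Beta(0.5+5, 0.5+23) = Beta(5.5, 23.5).
E[θ | data] = 5.5/(5.5+23.5) = 0.1897.

Posterior: Beta(5.5, 23.5); mean ≈ 0.1897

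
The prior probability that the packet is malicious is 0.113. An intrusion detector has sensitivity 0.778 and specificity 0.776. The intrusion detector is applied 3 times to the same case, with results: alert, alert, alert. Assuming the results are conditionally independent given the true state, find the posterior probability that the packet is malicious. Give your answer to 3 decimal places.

With H the event that the packet is malicious, the joint likelihood of the observed sequence is P(data|H) = 0.778·0.778·0.778 = 0.47091 and P(data|¬H) = 0.224·0.224·0.224 = 0.011239.
Bayes: P(H|data) = 0.113·0.47091 / (0.113·0.47091 + 0.887·0.011239) = 0.053213/0.063182 = 0.8422.

Posterior P(H) ≈ 0.842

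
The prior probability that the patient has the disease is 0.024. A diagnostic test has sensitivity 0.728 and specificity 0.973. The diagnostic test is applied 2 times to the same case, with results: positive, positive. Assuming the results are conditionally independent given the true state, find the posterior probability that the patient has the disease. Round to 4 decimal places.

Posterior P(H) ≈ 0.9470

Let H be the event that the patient has the disease; start with P(H) = 0.024. P('positive'|H) = 0.728, P('positive'|¬H) = 0.027.
Update on result 1 ('positive'): P(H) ← 0.728·0.0240 / (0.728·0.0240 + 0.027·0.9760) = 0.017472/0.043824 = 0.3987.
Update on result 2 ('positive'): P(H) ← 0.728·0.3987 / (0.728·0.3987 + 0.027·0.6013) = 0.29024/0.30648 = 0.9470.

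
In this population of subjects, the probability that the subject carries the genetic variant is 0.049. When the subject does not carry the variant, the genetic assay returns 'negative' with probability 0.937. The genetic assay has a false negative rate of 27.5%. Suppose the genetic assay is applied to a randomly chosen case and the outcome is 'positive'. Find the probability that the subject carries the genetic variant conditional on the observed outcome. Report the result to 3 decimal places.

P(H | E) ≈ 0.372

Let H be the event that the subject carries the genetic variant. P(H) = 0.049, so P(¬H) = 0.951. With E the 'positive' result, P(E|H) = 0.725 and P(E|¬H) = 0.063.
P(E) = 0.725·0.049 + 0.063·0.951 = 0.035525 + 0.059913 = 0.095438.
By Bayes' theorem, P(H|E) = 0.035525 / 0.095438 = 0.372.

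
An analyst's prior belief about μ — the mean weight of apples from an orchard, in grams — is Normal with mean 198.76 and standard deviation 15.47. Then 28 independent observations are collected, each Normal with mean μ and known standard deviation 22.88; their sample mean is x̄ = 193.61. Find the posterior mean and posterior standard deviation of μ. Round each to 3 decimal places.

With known σ, the Normal prior is conjugate. Weight on the data is w = (n/σ²)/(n/σ² + 1/τ₀²) = 0.0534867/(0.0534867+0.00417849) = 0.92754.
Posterior mean = w·x̄ + (1−w)·μ₀ = 0.92754·193.61 + 0.072461·198.76 = 193.983. Posterior variance = 1/(0.0534867+0.00417849) = 17.3415, so SD = 4.164.

Posterior mean ≈ 193.983; posterior SD ≈ 4.164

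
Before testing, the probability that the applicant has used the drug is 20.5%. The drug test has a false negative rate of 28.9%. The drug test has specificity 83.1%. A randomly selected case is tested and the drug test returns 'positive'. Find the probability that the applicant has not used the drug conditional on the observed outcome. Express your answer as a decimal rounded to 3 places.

Write H for 'the applicant has used the drug'. Prior odds H:¬H = 0.205/0.795 = 0.25786. For the 'positive' outcome, the likelihood ratio is 0.711/0.169 = 4.2071.
Posterior odds = 0.25786 × 4.2071 = 1.0848, so P(H|E) = 1.0848/(1+1.0848) = 0.520. Then P(¬H|E) = 1 − 0.520 = 0.480.

P(¬H | E) ≈ 0.480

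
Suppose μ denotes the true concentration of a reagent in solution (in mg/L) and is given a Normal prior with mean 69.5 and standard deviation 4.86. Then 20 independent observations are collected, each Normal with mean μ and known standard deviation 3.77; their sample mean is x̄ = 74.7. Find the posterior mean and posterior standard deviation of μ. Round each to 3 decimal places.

Posterior mean ≈ 74.548; posterior SD ≈ 0.831

Prior precision 1/τ₀² = 1/4.86² = 0.0423377; data precision n/σ² = 20/3.77² = 1.40717.
Posterior precision = 0.0423377 + 1.40717 = 1.44951, giving posterior SD = 1/√1.44951 = 0.831.
Posterior mean = (0.0423377·69.5 + 1.40717·74.7) / 1.44951 = 74.548.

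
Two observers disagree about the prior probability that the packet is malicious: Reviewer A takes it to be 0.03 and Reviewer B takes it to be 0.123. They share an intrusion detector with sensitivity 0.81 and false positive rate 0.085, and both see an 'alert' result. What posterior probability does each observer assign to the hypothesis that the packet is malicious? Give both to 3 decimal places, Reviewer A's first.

The likelihood ratio for an 'alert' result is 0.81/0.085 = 9.5294.
Reviewer A: prior odds 0.03/0.97 = 0.030928; posterior odds 0.29472; posterior probability 0.228.
Reviewer B: prior odds 0.123/0.877 = 0.14025; posterior odds 1.3365; posterior probability 0.572.

Reviewer A: 0.228; Reviewer B: 0.572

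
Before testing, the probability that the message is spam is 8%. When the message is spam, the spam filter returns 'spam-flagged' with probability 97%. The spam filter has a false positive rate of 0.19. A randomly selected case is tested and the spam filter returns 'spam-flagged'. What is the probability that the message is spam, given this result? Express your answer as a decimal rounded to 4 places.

P(H | E) ≈ 0.3074

Let H be the event that the message is spam. P(H) = 0.08, so P(¬H) = 0.92. With E the 'spam-flagged' result, P(E|H) = 0.97 and P(E|¬H) = 0.19.
P(E) = 0.97·0.08 + 0.19·0.92 = 0.077600 + 0.17480 = 0.25240.
By Bayes' theorem, P(H|E) = 0.077600 / 0.25240 = 0.3074.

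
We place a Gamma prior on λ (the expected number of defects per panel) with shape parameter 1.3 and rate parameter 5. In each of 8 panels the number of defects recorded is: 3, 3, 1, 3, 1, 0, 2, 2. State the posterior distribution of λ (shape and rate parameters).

The Poisson likelihood adds the total count to the shape and the number of exposure periods to the rate. Here ∑xᵢ = 15 and n = 8, so shape 1.3→16.3 and rate 5→13.

Posterior: Gamma(shape=16.3, rate=13)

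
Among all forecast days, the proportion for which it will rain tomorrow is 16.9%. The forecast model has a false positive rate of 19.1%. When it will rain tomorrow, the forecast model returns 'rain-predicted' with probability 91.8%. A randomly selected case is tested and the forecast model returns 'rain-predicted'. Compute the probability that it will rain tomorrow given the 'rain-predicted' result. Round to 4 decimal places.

Let H be the event that it will rain tomorrow. P(H) = 0.169, so P(¬H) = 0.831. With E the 'rain-predicted' result, P(E|H) = 0.918 and P(E|¬H) = 0.191.
P(E) = 0.918·0.169 + 0.191·0.831 = 0.15514 + 0.15872 = 0.31386.
By Bayes' theorem, P(H|E) = 0.15514 / 0.31386 = 0.4943.

P(H | E) ≈ 0.4943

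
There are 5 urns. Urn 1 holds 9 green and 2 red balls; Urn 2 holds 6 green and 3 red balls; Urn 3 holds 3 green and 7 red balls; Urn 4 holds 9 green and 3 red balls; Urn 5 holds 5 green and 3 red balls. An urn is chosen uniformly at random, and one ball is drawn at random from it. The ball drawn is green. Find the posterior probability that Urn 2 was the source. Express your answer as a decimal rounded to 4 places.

Posterior probability ≈ 0.2110

Tabulate prior·likelihood by source: [1] prior 0.2, lik 0.8182, product 0.1636; [2] prior 0.2, lik 0.6667, product 0.1333; [3] prior 0.2, lik 0.3, product 0.06000; [4] prior 0.2, lik 0.75, product 0.1500; [5] prior 0.2, lik 0.625, product 0.1250.
Normalizing constant = 0.63197; the posterior for Urn 2 is its product over the sum, 0.1333/0.63197 = 0.2110.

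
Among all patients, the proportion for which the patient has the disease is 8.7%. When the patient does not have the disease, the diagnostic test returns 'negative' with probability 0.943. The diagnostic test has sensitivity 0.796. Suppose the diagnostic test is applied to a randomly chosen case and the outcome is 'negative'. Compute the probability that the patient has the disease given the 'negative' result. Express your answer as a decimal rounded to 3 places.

Let H be the event that the patient has the disease. P(H) = 0.087, so P(¬H) = 0.913. With E the 'negative' result, P(E|H) = 0.204 and P(E|¬H) = 0.943.
P(E) = 0.204·0.087 + 0.943·0.913 = 0.017748 + 0.86096 = 0.87871.
By Bayes' theorem, P(H|E) = 0.017748 / 0.87871 = 0.020.

P(H | E) ≈ 0.020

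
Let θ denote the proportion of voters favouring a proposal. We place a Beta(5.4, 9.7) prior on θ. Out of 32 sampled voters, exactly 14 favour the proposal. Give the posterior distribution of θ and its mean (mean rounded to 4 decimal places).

The binomial likelihood is conjugate to the Beta prior: with 14 successes and 18 failures, the posterior is Beta(5.4+14, 9.7+18) = Beta(19.4, 27.7).
E[θ | data] = 19.4/(19.4+27.7) = 0.4119.

Posterior: Beta(19.4, 27.7); mean ≈ 0.4119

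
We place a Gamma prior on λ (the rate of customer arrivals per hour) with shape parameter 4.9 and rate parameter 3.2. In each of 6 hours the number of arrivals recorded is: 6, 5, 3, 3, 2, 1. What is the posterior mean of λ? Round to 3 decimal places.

Posterior mean ≈ 2.707

Total count ∑xᵢ = 20 over n = 6 hours.
Gamma is conjugate to the Poisson likelihood: posterior is Gamma(shape = 4.9+20 = 24.9, rate = 3.2+6 = 9.2).
Posterior mean = shape/rate = 24.9/9.2 = 2.707.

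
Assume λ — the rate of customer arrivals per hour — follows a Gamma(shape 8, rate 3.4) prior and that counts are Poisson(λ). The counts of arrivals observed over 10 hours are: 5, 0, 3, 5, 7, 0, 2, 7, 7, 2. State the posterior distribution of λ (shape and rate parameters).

Total count ∑xᵢ = 38 over n = 10 hours.
Gamma is conjugate to the Poisson likelihood: posterior is Gamma(shape = 8+38 = 46, rate = 3.4+10 = 13.4).

Posterior: Gamma(shape=46, rate=13.4)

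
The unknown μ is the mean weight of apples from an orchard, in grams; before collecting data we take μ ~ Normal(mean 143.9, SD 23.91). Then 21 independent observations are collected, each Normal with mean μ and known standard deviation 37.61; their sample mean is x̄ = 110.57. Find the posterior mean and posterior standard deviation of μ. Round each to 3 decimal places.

Posterior mean ≈ 114.083; posterior SD ≈ 7.763

Prior precision 1/τ₀² = 1/23.91² = 0.00174921; data precision n/σ² = 21/37.61² = 0.0148461.
Posterior precision = 0.00174921 + 0.0148461 = 0.0165953, giving posterior SD = 1/√0.0165953 = 7.763.
Posterior mean = (0.00174921·143.9 + 0.0148461·110.57) / 0.0165953 = 114.083.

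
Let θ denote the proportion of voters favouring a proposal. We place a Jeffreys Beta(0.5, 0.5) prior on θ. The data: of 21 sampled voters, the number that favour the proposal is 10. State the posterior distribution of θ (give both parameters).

Posterior: Beta(10.5, 11.5)

The binomial likelihood is conjugate to the Beta prior: with 10 successes and 11 failures, the posterior is Beta(0.5+10, 0.5+11) = Beta(10.5, 11.5).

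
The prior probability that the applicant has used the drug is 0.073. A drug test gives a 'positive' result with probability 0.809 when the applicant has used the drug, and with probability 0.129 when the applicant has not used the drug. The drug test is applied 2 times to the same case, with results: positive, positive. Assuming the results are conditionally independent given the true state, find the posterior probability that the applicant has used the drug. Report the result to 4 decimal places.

Posterior P(H) ≈ 0.7559

Let H be the event that the applicant has used the drug; start with P(H) = 0.073. P('positive'|H) = 0.809, P('positive'|¬H) = 0.129.
Update on result 1 ('positive'): P(H) ← 0.809·0.0730 / (0.809·0.0730 + 0.129·0.9270) = 0.059057/0.17864 = 0.3306.
Update on result 2 ('positive'): P(H) ← 0.809·0.3306 / (0.809·0.3306 + 0.129·0.6694) = 0.26745/0.35380 = 0.7559.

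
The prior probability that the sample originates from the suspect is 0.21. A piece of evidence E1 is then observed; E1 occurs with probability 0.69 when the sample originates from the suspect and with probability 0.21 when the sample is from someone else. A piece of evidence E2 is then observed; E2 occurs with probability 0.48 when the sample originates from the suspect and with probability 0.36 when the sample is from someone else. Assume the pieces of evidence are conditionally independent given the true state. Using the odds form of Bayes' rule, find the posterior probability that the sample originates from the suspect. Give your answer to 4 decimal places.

Posterior probability ≈ 0.5380

Prior odds = 0.21/(1−0.21) = 0.26582. In log-odds, ln(0.26582) = -1.3249.
Add log likelihood ratios: ln(3.2857) + ln(1.3333) = 1.4773.
Posterior log-odds = 0.15234, so posterior odds = exp(0.15234) = 1.1646. Converting, P(H|E) = 1.1646/2.1646 = 0.5380.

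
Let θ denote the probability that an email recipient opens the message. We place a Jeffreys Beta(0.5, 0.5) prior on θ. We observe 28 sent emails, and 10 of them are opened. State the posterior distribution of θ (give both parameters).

Posterior: Beta(10.5, 18.5)

The binomial likelihood is conjugate to the Beta prior: with 10 successes and 18 failures, the posterior is Beta(0.5+10, 0.5+18) = Beta(10.5, 18.5).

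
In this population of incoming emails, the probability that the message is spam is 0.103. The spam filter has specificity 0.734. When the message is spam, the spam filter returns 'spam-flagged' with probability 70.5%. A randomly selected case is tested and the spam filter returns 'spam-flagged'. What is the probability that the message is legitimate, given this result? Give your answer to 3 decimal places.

P(¬H | E) ≈ 0.767

Let H be the event that the message is spam. P(H) = 0.103, so P(¬H) = 0.897. With E the 'spam-flagged' result, P(E|H) = 0.705 and P(E|¬H) = 0.266.
P(E) = 0.705·0.103 + 0.266·0.897 = 0.072615 + 0.23860 = 0.31122.
By Bayes' theorem, P(H|E) = 0.072615 / 0.31122 = 0.233. Hence P(¬H|E) = 1 − 0.233 = 0.767.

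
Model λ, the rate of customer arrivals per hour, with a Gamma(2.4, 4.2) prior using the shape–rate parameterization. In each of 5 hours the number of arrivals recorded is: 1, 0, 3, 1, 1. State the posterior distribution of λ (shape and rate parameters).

Total count ∑xᵢ = 6 over n = 5 hours.
Gamma is conjugate to the Poisson likelihood: posterior is Gamma(shape = 2.4+6 = 8.4, rate = 4.2+5 = 9.2).

Posterior: Gamma(shape=8.4, rate=9.2)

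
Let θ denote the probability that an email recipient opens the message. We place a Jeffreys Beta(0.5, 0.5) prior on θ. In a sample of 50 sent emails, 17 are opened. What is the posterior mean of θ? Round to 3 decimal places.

The binomial likelihood is conjugate to the Beta prior: with 17 successes and 33 failures, the posterior is Beta(0.5+17, 0.5+33) = Beta(17.5, 33.5).
E[θ | data] = 17.5/(17.5+33.5) = 0.343.

Posterior mean ≈ 0.343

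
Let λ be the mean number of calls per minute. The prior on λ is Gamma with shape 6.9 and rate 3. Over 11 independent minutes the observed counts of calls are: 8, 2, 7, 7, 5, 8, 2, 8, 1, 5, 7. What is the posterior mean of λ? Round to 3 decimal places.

Posterior mean ≈ 4.779

Total count ∑xᵢ = 60 over n = 11 minutes.
Gamma is conjugate to the Poisson likelihood: posterior is Gamma(shape = 6.9+60 = 66.9, rate = 3+11 = 14).
E[λ | data] = 66.9/14 = 4.779.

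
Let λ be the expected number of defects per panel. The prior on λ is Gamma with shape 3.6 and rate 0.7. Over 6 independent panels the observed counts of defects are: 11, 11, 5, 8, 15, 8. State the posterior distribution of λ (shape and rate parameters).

Total count ∑xᵢ = 58 over n = 6 panels.
Gamma is conjugate to the Poisson likelihood: posterior is Gamma(shape = 3.6+58 = 61.6, rate = 0.7+6 = 6.7).

Posterior: Gamma(shape=61.6, rate=6.7)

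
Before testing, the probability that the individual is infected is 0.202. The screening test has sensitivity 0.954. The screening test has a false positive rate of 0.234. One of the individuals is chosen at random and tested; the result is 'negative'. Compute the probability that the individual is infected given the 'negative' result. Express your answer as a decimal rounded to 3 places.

Write H for 'the individual is infected'. Prior odds H:¬H = 0.202/0.798 = 0.25313. For the 'negative' outcome, the likelihood ratio is 0.046/0.766 = 0.060052.
Posterior odds = 0.25313 × 0.060052 = 0.015201, so P(H|E) = 0.015201/(1+0.015201) = 0.015.

P(H | E) ≈ 0.015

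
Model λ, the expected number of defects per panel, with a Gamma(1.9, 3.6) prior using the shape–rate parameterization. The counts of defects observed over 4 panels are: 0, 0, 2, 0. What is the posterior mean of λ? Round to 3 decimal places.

The Poisson likelihood adds the total count to the shape and the number of exposure periods to the rate. Here ∑xᵢ = 2 and n = 4, so shape 1.9→3.9 and rate 3.6→7.6.
Posterior mean = shape/rate = 3.9/7.6 = 0.513.

Posterior mean ≈ 0.513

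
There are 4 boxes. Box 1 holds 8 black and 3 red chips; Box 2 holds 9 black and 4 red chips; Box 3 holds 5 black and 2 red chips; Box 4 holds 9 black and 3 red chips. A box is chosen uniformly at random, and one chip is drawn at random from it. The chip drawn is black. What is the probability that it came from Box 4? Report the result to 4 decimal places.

Posterior probability ≈ 0.2601

P(black|Box 1) = 0.7273; P(black|Box 2) = 0.6923; P(black|Box 3) = 0.7143; P(black|Box 4) = 0.75.
Prior × likelihood for each source: 0.25·0.7273=0.1818, 0.25·0.6923=0.1731, 0.25·0.7143=0.1786, 0.25·0.75=0.1875. Summing gives P(black) = 0.72097.
P(Box 4 | black) = 0.1875 / 0.72097 = 0.2601.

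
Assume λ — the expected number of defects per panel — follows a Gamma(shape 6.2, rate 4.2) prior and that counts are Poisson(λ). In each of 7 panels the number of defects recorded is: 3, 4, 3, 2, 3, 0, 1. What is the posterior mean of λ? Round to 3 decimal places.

The Poisson likelihood adds the total count to the shape and the number of exposure periods to the rate. Here ∑xᵢ = 16 and n = 7, so shape 6.2→22.2 and rate 4.2→11.2.
Posterior mean = shape/rate = 22.2/11.2 = 1.982.

Posterior mean ≈ 1.982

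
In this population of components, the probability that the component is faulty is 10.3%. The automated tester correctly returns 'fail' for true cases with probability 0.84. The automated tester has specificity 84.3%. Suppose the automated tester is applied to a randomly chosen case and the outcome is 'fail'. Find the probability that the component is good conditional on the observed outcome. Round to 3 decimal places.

Let H be the event that the component is faulty. P(H) = 0.103, so P(¬H) = 0.897. With E the 'fail' result, P(E|H) = 0.84 and P(E|¬H) = 0.157.
P(E) = 0.84·0.103 + 0.157·0.897 = 0.086520 + 0.14083 = 0.22735.
By Bayes' theorem, P(H|E) = 0.086520 / 0.22735 = 0.381. Hence P(¬H|E) = 1 − 0.381 = 0.619.

P(¬H | E) ≈ 0.619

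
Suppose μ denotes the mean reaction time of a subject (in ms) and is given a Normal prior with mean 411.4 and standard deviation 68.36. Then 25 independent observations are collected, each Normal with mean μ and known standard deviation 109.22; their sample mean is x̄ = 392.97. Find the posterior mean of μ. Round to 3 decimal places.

Posterior mean ≈ 394.678

With known σ, the Normal prior is conjugate. Weight on the data is w = (n/σ²)/(n/σ² + 1/τ₀²) = 0.00209573/(0.00209573+0.00021399) = 0.90735.
Posterior mean = w·x̄ + (1−w)·μ₀ = 0.90735·392.97 + 0.092648·411.4 = 394.678.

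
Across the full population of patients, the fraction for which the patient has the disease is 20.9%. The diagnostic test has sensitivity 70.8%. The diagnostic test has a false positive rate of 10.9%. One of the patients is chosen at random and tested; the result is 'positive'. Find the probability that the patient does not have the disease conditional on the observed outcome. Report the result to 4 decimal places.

Write H for 'the patient has the disease'. Prior odds H:¬H = 0.209/0.791 = 0.26422. For the 'positive' outcome, the likelihood ratio is 0.708/0.109 = 6.4954.
Posterior odds = 0.26422 × 6.4954 = 1.7162, so P(H|E) = 1.7162/(1+1.7162) = 0.6318. Then P(¬H|E) = 1 − 0.6318 = 0.3682.

P(¬H | E) ≈ 0.3682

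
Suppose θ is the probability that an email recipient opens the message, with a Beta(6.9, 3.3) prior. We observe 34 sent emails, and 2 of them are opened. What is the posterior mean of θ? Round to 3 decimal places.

Posterior mean ≈ 0.201

The binomial likelihood is conjugate to the Beta prior: with 2 successes and 32 failures, the posterior is Beta(6.9+2, 3.3+32) = Beta(8.9, 35.3).
E[θ | data] = 8.9/(8.9+35.3) = 0.201.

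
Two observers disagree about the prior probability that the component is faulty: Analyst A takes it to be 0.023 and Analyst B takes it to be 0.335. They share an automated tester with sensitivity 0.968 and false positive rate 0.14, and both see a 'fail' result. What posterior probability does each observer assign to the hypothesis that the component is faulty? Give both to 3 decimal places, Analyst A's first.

Analyst A: 0.140; Analyst B: 0.777

The likelihood ratio for a 'fail' result is 0.968/0.14 = 6.9143.
Analyst A: prior odds 0.023/0.977 = 0.023541; posterior odds 0.16277; posterior probability 0.140.
Analyst B: prior odds 0.335/0.665 = 0.50376; posterior odds 3.4831; posterior probability 0.777.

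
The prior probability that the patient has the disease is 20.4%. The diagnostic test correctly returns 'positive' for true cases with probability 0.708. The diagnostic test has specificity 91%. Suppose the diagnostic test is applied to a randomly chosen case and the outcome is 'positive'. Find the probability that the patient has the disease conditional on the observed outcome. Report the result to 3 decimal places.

Write H for 'the patient has the disease'. Prior odds H:¬H = 0.204/0.796 = 0.25628. For the 'positive' outcome, the likelihood ratio is 0.708/0.09 = 7.8667.
Posterior odds = 0.25628 × 7.8667 = 2.0161, so P(H|E) = 2.0161/(1+2.0161) = 0.668.

P(H | E) ≈ 0.668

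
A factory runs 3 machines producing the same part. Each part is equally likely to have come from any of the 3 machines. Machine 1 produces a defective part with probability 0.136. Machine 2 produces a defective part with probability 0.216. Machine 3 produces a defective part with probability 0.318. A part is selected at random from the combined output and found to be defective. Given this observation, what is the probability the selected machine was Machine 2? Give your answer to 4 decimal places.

Tabulate prior·likelihood by source: [1] prior 0.333333, lik 0.136, product 0.04533; [2] prior 0.333333, lik 0.216, product 0.07200; [3] prior 0.333333, lik 0.318, product 0.1060.
Normalizing constant = 0.22333; the posterior for Machine 2 is its product over the sum, 0.07200/0.22333 = 0.3224.

Posterior probability ≈ 0.3224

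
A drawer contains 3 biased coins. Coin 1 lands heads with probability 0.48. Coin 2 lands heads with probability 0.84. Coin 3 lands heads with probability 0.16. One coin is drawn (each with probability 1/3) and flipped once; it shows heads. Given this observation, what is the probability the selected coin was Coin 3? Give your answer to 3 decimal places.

Posterior probability ≈ 0.108

Tabulate prior·likelihood by source: [1] prior 0.333333, lik 0.48, product 0.1600; [2] prior 0.333333, lik 0.84, product 0.2800; [3] prior 0.333333, lik 0.16, product 0.05333.
Normalizing constant = 0.49333; the posterior for Coin 3 is its product over the sum, 0.05333/0.49333 = 0.108.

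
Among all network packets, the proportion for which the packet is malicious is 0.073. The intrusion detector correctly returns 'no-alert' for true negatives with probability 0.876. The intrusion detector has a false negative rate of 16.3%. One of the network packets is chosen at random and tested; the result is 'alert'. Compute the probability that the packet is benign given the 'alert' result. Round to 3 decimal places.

Write H for 'the packet is malicious'. Prior odds H:¬H = 0.073/0.927 = 0.078749. For the 'alert' outcome, the likelihood ratio is 0.837/0.124 = 6.7500.
Posterior odds = 0.078749 × 6.7500 = 0.53155, so P(H|E) = 0.53155/(1+0.53155) = 0.347. Then P(¬H|E) = 1 − 0.347 = 0.653.

P(¬H | E) ≈ 0.653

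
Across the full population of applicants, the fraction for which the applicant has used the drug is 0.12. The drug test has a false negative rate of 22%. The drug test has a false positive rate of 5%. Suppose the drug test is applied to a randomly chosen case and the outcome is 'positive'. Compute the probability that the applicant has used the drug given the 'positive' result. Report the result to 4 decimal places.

P(H | E) ≈ 0.6802

Let H be the event that the applicant has used the drug. P(H) = 0.12, so P(¬H) = 0.88. With E the 'positive' result, P(E|H) = 0.78 and P(E|¬H) = 0.05.
P(E) = 0.78·0.12 + 0.05·0.88 = 0.093600 + 0.044000 = 0.13760.
By Bayes' theorem, P(H|E) = 0.093600 / 0.13760 = 0.6802.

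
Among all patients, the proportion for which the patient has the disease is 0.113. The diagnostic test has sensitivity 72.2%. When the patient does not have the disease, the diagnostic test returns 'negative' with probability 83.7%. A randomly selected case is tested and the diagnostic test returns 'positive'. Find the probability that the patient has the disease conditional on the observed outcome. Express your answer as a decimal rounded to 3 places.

Let H be the event that the patient has the disease. P(H) = 0.113, so P(¬H) = 0.887. With E the 'positive' result, P(E|H) = 0.722 and P(E|¬H) = 0.163.
P(E) = 0.722·0.113 + 0.163·0.887 = 0.081586 + 0.14458 = 0.22617.
By Bayes' theorem, P(H|E) = 0.081586 / 0.22617 = 0.361.

P(H | E) ≈ 0.361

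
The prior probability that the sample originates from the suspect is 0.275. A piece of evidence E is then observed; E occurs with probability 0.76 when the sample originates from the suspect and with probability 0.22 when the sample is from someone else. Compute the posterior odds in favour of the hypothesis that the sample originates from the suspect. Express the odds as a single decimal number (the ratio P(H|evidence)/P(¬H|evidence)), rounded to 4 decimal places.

Prior odds = 0.275/(1−0.275) = 0.37931.
Likelihood ratio for E = 0.76/0.22 = 3.4545.
Posterior odds = prior odds × LR = 1.3103.

Posterior odds ≈ 1.3103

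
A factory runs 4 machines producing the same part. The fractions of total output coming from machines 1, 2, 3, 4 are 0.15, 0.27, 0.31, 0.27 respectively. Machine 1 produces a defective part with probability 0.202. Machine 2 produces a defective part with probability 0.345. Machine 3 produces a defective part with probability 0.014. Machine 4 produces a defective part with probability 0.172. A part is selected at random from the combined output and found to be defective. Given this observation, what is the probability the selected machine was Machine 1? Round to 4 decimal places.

P(defective|M1) = 0.202; P(defective|M2) = 0.345; P(defective|M3) = 0.014; P(defective|M4) = 0.172.
Prior × likelihood for each source: 0.15·0.202=0.03030, 0.27·0.345=0.09315, 0.31·0.014=0.004340, 0.27·0.172=0.04644. Summing gives P(defective) = 0.17423.
P(Machine 1 | defective) = 0.03030 / 0.17423 = 0.1739.

Posterior probability ≈ 0.1739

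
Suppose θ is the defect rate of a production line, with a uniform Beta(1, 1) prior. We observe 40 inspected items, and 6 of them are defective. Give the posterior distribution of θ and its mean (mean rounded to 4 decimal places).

Posterior: Beta(7, 35); mean ≈ 0.1667

Observing 6 successes and 34 failures updates Beta(1, 1) by adding the success and failure counts to the two shape parameters: α = 1+6 = 7, β = 1+34 = 35.
E[θ | data] = 7/(7+35) = 0.1667.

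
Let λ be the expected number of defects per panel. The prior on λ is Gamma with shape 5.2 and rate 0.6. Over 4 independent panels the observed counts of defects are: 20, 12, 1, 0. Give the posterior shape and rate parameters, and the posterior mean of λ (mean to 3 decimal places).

Total count ∑xᵢ = 33 over n = 4 panels.
Gamma is conjugate to the Poisson likelihood: posterior is Gamma(shape = 5.2+33 = 38.2, rate = 0.6+4 = 4.6).
Posterior mean = shape/rate = 38.2/4.6 = 8.304.

Posterior: Gamma(shape=38.2, rate=4.6); mean ≈ 8.304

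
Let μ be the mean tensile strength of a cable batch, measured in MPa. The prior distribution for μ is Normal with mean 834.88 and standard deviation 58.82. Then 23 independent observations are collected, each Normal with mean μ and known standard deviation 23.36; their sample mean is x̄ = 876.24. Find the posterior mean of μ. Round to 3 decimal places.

Prior precision 1/τ₀² = 1/58.82² = 0.00028903; data precision n/σ² = 23/23.36² = 0.0421485.
Posterior precision = 0.00028903 + 0.0421485 = 0.0424375.
Posterior mean = (0.00028903·834.88 + 0.0421485·876.24) / 0.0424375 = 875.958.

Posterior mean ≈ 875.958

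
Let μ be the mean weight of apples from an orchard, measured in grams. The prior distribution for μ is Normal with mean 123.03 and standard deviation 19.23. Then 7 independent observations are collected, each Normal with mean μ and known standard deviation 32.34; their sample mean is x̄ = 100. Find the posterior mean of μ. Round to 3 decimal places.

Posterior mean ≈ 106.627

Prior precision 1/τ₀² = 1/19.23² = 0.00270422; data precision n/σ² = 7/32.34² = 0.00669296.
Posterior precision = 0.00270422 + 0.00669296 = 0.00939717.
Posterior mean = (0.00270422·123.03 + 0.00669296·100) / 0.00939717 = 106.627.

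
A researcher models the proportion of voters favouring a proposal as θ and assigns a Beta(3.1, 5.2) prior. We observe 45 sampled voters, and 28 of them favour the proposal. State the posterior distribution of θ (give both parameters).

Posterior: Beta(31.1, 22.2)

Observing 28 successes and 17 failures updates Beta(3.1, 5.2) by adding the success and failure counts to the two shape parameters: α = 3.1+28 = 31.1, β = 5.2+17 = 22.2.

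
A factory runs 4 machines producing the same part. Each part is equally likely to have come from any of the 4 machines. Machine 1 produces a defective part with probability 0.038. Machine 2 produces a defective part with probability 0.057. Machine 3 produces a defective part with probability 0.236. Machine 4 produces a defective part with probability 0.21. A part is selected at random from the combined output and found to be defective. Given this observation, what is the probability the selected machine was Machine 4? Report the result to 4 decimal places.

Posterior probability ≈ 0.3882

P(defective|M1) = 0.038; P(defective|M2) = 0.057; P(defective|M3) = 0.236; P(defective|M4) = 0.21.
Prior × likelihood for each source: 0.25·0.038=0.009500, 0.25·0.057=0.01425, 0.25·0.236=0.05900, 0.25·0.21=0.05250. Summing gives P(defective) = 0.13525.
P(Machine 4 | defective) = 0.05250 / 0.13525 = 0.3882.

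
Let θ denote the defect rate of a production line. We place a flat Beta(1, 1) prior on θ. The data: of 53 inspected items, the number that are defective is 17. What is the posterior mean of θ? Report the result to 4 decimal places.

The binomial likelihood is conjugate to the Beta prior: with 17 successes and 36 failures, the posterior is Beta(1+17, 1+36) = Beta(18, 37).
Posterior mean = α/(α+β) = 18/55 = 0.3273.

Posterior mean ≈ 0.3273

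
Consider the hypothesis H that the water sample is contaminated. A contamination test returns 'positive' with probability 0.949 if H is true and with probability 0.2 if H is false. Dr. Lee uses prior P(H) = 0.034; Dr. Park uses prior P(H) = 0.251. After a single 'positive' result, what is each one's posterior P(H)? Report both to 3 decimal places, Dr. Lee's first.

The likelihood ratio for a 'positive' result is 0.949/0.2 = 4.7450.
Dr. Lee: prior odds 0.034/0.966 = 0.035197; posterior odds 0.16701; posterior probability 0.143.
Dr. Park: prior odds 0.251/0.749 = 0.33511; posterior odds 1.5901; posterior probability 0.614.

Dr. Lee: 0.143; Dr. Park: 0.614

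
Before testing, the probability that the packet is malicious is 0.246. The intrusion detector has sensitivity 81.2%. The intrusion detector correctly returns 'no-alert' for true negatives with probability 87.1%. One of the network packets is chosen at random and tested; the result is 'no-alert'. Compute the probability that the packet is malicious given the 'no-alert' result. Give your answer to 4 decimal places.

Write H for 'the packet is malicious'. Prior odds H:¬H = 0.246/0.754 = 0.32626. For the 'no-alert' outcome, the likelihood ratio is 0.188/0.871 = 0.21584.
Posterior odds = 0.32626 × 0.21584 = 0.070421, so P(H|E) = 0.070421/(1+0.070421) = 0.0658.

P(H | E) ≈ 0.0658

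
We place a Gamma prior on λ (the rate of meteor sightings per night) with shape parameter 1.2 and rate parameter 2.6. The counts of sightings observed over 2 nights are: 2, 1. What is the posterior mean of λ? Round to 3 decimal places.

Posterior mean ≈ 0.913

Total count ∑xᵢ = 3 over n = 2 nights.
Gamma is conjugate to the Poisson likelihood: posterior is Gamma(shape = 1.2+3 = 4.2, rate = 2.6+2 = 4.6).
Posterior mean = shape/rate = 4.2/4.6 = 0.913.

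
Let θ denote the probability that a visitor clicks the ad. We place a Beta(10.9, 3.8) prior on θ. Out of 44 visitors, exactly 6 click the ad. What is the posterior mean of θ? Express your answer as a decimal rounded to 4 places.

Posterior mean ≈ 0.2879

The binomial likelihood is conjugate to the Beta prior: with 6 successes and 38 failures, the posterior is Beta(10.9+6, 3.8+38) = Beta(16.9, 41.8).
Posterior mean = α/(α+β) = 16.9/58.7 = 0.2879.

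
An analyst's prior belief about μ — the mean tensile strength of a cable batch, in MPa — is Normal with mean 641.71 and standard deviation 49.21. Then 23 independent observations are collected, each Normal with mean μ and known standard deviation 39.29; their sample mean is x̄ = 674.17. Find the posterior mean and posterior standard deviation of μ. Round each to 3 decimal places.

Prior precision 1/τ₀² = 1/49.21² = 0.00041295; data precision n/σ² = 23/39.29² = 0.0148992.
Posterior precision = 0.00041295 + 0.0148992 = 0.0153122, giving posterior SD = 1/√0.0153122 = 8.081.
Posterior mean = (0.00041295·641.71 + 0.0148992·674.17) / 0.0153122 = 673.295.

Posterior mean ≈ 673.295; posterior SD ≈ 8.081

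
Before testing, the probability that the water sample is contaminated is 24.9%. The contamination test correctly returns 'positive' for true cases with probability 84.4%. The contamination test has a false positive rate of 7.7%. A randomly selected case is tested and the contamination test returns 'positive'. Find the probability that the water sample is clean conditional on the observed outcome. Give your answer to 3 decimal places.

Write H for 'the water sample is contaminated'. Prior odds H:¬H = 0.249/0.751 = 0.33156. For the 'positive' outcome, the likelihood ratio is 0.844/0.077 = 10.961.
Posterior odds = 0.33156 × 10.961 = 3.6342, so P(H|E) = 3.6342/(1+3.6342) = 0.784. Then P(¬H|E) = 1 − 0.784 = 0.216.

P(¬H | E) ≈ 0.216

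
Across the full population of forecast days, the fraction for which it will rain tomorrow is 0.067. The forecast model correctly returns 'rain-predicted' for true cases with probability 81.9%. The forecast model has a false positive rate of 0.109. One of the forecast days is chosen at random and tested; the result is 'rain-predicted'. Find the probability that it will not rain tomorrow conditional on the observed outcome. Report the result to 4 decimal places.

P(¬H | E) ≈ 0.6495

Let H be the event that it will rain tomorrow. P(H) = 0.067, so P(¬H) = 0.933. With E the 'rain-predicted' result, P(E|H) = 0.819 and P(E|¬H) = 0.109.
P(E) = 0.819·0.067 + 0.109·0.933 = 0.054873 + 0.10170 = 0.15657.
By Bayes' theorem, P(H|E) = 0.054873 / 0.15657 = 0.3505. Hence P(¬H|E) = 1 − 0.3505 = 0.6495.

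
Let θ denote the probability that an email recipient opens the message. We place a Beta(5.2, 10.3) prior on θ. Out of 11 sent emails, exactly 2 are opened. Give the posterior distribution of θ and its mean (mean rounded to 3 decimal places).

The binomial likelihood is conjugate to the Beta prior: with 2 successes and 9 failures, the posterior is Beta(5.2+2, 10.3+9) = Beta(7.2, 19.3).
Posterior mean = α/(α+β) = 7.2/26.5 = 0.272.

Posterior: Beta(7.2, 19.3); mean ≈ 0.272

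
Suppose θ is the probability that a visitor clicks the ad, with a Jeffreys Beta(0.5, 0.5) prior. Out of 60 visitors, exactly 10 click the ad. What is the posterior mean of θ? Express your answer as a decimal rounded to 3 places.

The binomial likelihood is conjugate to the Beta prior: with 10 successes and 50 failures, the posterior is Beta(0.5+10, 0.5+50) = Beta(10.5, 50.5).
Posterior mean = α/(α+β) = 10.5/61 = 0.172.

Posterior mean ≈ 0.172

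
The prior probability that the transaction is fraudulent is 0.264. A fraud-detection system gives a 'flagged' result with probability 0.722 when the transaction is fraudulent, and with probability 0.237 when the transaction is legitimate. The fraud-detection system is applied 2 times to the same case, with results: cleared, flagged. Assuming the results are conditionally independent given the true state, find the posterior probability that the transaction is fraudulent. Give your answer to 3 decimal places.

Posterior P(H) ≈ 0.285

Let H be the event that the transaction is fraudulent; start with P(H) = 0.264. P('flagged'|H) = 0.722, P('flagged'|¬H) = 0.237.
Update on result 1 ('cleared'): P(H) ← 0.278·0.2640 / (0.278·0.2640 + 0.763·0.7360) = 0.073392/0.63496 = 0.1156.
Update on result 2 ('flagged'): P(H) ← 0.722·0.1156 / (0.722·0.1156 + 0.237·0.8844) = 0.083453/0.29306 = 0.2848.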